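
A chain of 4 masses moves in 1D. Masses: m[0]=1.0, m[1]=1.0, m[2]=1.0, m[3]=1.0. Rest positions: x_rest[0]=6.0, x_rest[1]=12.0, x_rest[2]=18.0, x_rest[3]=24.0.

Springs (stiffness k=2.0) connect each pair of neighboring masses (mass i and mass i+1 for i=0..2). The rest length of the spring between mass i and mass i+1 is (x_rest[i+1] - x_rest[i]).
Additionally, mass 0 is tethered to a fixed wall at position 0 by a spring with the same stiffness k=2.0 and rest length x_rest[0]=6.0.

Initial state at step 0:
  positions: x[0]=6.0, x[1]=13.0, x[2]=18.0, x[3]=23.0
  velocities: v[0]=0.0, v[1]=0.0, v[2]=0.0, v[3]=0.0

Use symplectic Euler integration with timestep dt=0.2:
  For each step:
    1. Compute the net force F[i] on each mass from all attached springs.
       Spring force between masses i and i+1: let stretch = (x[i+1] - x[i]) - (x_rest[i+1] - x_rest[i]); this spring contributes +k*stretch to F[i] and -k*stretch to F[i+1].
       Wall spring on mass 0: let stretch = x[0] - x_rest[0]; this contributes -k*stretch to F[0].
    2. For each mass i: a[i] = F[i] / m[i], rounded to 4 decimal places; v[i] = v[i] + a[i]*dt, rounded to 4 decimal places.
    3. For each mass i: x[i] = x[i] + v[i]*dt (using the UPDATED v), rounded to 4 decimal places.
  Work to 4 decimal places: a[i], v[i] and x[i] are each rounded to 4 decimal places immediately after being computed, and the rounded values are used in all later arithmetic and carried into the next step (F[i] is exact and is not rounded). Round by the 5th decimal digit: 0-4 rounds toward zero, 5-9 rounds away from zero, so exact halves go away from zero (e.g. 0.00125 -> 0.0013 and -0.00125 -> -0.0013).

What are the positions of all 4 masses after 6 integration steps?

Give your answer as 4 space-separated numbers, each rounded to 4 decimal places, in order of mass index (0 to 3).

Step 0: x=[6.0000 13.0000 18.0000 23.0000] v=[0.0000 0.0000 0.0000 0.0000]
Step 1: x=[6.0800 12.8400 18.0000 23.0800] v=[0.4000 -0.8000 0.0000 0.4000]
Step 2: x=[6.2144 12.5520 17.9936 23.2336] v=[0.6720 -1.4400 -0.0320 0.7680]
Step 3: x=[6.3587 12.1923 17.9711 23.4480] v=[0.7213 -1.7984 -0.1126 1.0720]
Step 4: x=[6.4610 11.8282 17.9244 23.7042] v=[0.5113 -1.8203 -0.2334 1.2812]
Step 5: x=[6.4758 11.5225 17.8524 23.9781] v=[0.0738 -1.5287 -0.3600 1.3693]
Step 6: x=[6.3762 11.3194 17.7641 24.2419] v=[-0.4978 -1.0154 -0.4417 1.3190]

Answer: 6.3762 11.3194 17.7641 24.2419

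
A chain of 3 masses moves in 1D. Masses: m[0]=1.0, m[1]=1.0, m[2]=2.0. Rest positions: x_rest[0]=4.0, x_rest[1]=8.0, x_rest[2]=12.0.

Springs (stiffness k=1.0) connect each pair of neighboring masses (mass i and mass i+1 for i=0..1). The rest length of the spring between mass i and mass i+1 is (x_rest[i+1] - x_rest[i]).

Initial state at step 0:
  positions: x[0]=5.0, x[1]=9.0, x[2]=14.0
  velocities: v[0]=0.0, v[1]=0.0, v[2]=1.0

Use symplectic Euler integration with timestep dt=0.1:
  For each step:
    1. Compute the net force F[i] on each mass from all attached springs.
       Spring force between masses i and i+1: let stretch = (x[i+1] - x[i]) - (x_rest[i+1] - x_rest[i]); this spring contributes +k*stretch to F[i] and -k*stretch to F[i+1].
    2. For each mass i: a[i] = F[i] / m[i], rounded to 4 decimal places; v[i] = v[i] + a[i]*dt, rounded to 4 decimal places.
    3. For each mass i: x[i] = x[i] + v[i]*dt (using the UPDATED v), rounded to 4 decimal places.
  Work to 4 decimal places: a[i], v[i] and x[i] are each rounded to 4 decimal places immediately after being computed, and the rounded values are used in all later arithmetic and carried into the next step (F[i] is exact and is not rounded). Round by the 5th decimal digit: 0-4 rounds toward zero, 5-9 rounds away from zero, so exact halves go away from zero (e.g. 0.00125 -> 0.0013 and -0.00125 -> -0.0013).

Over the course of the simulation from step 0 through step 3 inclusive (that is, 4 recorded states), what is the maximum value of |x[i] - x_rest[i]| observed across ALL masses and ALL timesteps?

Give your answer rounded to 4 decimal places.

Step 0: x=[5.0000 9.0000 14.0000] v=[0.0000 0.0000 1.0000]
Step 1: x=[5.0000 9.0100 14.0950] v=[0.0000 0.1000 0.9500]
Step 2: x=[5.0001 9.0308 14.1846] v=[0.0010 0.2075 0.8958]
Step 3: x=[5.0005 9.0628 14.2684] v=[0.0041 0.3198 0.8381]
Max displacement = 2.2684

Answer: 2.2684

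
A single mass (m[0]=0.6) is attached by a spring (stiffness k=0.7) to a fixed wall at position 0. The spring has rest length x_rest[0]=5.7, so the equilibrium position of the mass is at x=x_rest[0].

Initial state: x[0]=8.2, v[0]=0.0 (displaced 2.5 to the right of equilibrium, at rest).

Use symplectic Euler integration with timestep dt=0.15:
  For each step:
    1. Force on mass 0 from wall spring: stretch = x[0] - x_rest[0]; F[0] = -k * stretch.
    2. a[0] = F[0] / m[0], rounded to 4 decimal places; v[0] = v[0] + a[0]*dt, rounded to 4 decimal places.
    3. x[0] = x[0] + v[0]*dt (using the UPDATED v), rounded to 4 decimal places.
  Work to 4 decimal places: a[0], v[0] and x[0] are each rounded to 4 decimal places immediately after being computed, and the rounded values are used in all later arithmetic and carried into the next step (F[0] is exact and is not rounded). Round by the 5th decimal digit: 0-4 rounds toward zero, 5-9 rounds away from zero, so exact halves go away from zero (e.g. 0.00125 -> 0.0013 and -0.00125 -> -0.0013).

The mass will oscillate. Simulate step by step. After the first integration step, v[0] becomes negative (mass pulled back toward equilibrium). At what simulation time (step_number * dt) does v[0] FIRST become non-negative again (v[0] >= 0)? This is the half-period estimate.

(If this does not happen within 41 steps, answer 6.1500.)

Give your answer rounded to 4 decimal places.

Answer: 3.0000

Derivation:
Step 0: x=[8.2000] v=[0.0000]
Step 1: x=[8.1344] v=[-0.4375]
Step 2: x=[8.0049] v=[-0.8635]
Step 3: x=[7.8149] v=[-1.2669]
Step 4: x=[7.5694] v=[-1.6370]
Step 5: x=[7.2748] v=[-1.9642]
Step 6: x=[6.9388] v=[-2.2398]
Step 7: x=[6.5703] v=[-2.4566]
Step 8: x=[6.1790] v=[-2.6089]
Step 9: x=[5.7751] v=[-2.6927]
Step 10: x=[5.3692] v=[-2.7058]
Step 11: x=[4.9720] v=[-2.6479]
Step 12: x=[4.5939] v=[-2.5205]
Step 13: x=[4.2449] v=[-2.3269]
Step 14: x=[3.9341] v=[-2.0723]
Step 15: x=[3.6696] v=[-1.7633]
Step 16: x=[3.4584] v=[-1.4080]
Step 17: x=[3.3060] v=[-1.0157]
Step 18: x=[3.2165] v=[-0.5968]
Step 19: x=[3.1922] v=[-0.1622]
Step 20: x=[3.2337] v=[0.2767]
First v>=0 after going negative at step 20, time=3.0000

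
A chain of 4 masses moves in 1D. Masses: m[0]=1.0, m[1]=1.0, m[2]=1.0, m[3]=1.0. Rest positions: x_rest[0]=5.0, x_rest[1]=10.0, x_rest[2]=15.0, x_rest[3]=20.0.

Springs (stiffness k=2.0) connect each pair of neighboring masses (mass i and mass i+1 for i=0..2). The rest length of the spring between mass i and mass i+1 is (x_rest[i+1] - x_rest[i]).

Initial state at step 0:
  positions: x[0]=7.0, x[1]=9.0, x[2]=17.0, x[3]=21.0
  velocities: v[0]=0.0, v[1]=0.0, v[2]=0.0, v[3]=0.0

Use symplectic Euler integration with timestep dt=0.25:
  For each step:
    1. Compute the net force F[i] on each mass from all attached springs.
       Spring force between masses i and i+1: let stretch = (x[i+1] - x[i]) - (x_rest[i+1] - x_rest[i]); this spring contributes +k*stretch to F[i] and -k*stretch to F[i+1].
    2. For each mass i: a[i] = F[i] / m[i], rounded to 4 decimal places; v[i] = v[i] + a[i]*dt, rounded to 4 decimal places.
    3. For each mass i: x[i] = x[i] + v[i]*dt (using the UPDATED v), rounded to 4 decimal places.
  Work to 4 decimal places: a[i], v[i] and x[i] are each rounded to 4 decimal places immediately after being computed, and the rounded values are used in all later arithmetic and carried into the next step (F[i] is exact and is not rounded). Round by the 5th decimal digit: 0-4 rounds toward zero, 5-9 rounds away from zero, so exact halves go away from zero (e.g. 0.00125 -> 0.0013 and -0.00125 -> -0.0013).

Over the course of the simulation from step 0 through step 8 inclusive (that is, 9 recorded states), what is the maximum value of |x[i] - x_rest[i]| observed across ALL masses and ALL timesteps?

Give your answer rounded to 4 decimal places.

Answer: 2.8442

Derivation:
Step 0: x=[7.0000 9.0000 17.0000 21.0000] v=[0.0000 0.0000 0.0000 0.0000]
Step 1: x=[6.6250 9.7500 16.5000 21.1250] v=[-1.5000 3.0000 -2.0000 0.5000]
Step 2: x=[6.0156 10.9531 15.7344 21.2969] v=[-2.4375 4.8125 -3.0625 0.6875]
Step 3: x=[5.3984 12.1367 15.0664 21.3985] v=[-2.4688 4.7344 -2.6719 0.4063]
Step 4: x=[4.9985 12.8442 14.8237 21.3336] v=[-1.5997 2.8301 -0.9707 -0.2598]
Step 5: x=[4.9543 12.8185 15.1473 21.0799] v=[-0.1769 -0.1030 1.2945 -1.0148]
Step 6: x=[5.2681 12.1008 15.9214 20.7096] v=[1.2552 -2.8707 3.0964 -1.4811]
Step 7: x=[5.8110 11.0066 16.8165 20.3658] v=[2.1716 -4.3768 3.5802 -1.3752]
Step 8: x=[6.3784 9.9892 17.4290 20.2033] v=[2.2694 -4.0697 2.4499 -0.6499]
Max displacement = 2.8442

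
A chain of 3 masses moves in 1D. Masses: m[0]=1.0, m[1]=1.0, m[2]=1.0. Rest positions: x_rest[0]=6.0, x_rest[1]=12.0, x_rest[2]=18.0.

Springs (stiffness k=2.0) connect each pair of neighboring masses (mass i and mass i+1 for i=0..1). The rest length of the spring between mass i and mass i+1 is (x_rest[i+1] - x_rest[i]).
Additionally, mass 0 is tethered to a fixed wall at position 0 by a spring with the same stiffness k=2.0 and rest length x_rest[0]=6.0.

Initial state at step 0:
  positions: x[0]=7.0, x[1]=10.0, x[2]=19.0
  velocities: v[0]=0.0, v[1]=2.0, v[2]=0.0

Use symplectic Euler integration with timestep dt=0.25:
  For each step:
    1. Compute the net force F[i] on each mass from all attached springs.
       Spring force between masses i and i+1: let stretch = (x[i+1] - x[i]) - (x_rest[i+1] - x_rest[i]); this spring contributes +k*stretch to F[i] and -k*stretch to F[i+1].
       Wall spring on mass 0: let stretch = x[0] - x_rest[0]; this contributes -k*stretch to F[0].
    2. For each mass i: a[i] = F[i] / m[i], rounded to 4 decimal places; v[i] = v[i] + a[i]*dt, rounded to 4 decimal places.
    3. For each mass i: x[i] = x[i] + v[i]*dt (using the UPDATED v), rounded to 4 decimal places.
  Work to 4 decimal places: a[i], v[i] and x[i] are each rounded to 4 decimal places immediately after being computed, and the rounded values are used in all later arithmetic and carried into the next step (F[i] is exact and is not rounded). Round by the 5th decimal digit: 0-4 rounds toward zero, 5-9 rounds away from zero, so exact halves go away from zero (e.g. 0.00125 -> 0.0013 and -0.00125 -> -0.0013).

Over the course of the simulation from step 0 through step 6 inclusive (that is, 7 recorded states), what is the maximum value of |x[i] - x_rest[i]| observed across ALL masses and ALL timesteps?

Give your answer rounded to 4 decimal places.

Answer: 2.8455

Derivation:
Step 0: x=[7.0000 10.0000 19.0000] v=[0.0000 2.0000 0.0000]
Step 1: x=[6.5000 11.2500 18.6250] v=[-2.0000 5.0000 -1.5000]
Step 2: x=[5.7813 12.8281 18.0781] v=[-2.8750 6.3125 -2.1875]
Step 3: x=[5.2207 14.1816 17.6250] v=[-2.2423 5.4141 -1.8125]
Step 4: x=[5.1277 14.8455 17.4915] v=[-0.3722 2.6554 -0.5342]
Step 5: x=[5.6084 14.6254 17.7772] v=[1.9229 -0.8805 1.1428]
Step 6: x=[6.5152 13.6721 18.4189] v=[3.6272 -3.8131 2.5669]
Max displacement = 2.8455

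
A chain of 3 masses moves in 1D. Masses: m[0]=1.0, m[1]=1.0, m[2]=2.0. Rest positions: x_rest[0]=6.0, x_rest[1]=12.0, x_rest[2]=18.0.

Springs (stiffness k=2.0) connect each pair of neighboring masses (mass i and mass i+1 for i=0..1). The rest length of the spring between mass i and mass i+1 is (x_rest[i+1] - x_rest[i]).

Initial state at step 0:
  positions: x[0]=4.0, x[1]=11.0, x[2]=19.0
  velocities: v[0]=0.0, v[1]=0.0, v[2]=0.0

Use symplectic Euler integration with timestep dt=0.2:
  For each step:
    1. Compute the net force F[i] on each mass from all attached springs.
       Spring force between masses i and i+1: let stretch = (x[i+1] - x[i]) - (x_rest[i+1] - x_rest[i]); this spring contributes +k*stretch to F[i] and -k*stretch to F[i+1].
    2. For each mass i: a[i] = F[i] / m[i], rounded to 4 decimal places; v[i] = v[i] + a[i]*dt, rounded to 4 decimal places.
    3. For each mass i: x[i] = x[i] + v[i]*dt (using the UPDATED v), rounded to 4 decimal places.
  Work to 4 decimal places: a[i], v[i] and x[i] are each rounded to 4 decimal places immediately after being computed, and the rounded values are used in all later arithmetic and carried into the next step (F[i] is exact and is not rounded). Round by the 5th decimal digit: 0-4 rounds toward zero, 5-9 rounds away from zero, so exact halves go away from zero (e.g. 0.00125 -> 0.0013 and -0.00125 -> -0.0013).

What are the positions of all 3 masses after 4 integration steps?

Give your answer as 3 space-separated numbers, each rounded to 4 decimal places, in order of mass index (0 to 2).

Step 0: x=[4.0000 11.0000 19.0000] v=[0.0000 0.0000 0.0000]
Step 1: x=[4.0800 11.0800 18.9200] v=[0.4000 0.4000 -0.4000]
Step 2: x=[4.2400 11.2272 18.7664] v=[0.8000 0.7360 -0.7680]
Step 3: x=[4.4790 11.4186 18.5512] v=[1.1949 0.9568 -1.0758]
Step 4: x=[4.7931 11.6254 18.2907] v=[1.5707 1.0340 -1.3023]

Answer: 4.7931 11.6254 18.2907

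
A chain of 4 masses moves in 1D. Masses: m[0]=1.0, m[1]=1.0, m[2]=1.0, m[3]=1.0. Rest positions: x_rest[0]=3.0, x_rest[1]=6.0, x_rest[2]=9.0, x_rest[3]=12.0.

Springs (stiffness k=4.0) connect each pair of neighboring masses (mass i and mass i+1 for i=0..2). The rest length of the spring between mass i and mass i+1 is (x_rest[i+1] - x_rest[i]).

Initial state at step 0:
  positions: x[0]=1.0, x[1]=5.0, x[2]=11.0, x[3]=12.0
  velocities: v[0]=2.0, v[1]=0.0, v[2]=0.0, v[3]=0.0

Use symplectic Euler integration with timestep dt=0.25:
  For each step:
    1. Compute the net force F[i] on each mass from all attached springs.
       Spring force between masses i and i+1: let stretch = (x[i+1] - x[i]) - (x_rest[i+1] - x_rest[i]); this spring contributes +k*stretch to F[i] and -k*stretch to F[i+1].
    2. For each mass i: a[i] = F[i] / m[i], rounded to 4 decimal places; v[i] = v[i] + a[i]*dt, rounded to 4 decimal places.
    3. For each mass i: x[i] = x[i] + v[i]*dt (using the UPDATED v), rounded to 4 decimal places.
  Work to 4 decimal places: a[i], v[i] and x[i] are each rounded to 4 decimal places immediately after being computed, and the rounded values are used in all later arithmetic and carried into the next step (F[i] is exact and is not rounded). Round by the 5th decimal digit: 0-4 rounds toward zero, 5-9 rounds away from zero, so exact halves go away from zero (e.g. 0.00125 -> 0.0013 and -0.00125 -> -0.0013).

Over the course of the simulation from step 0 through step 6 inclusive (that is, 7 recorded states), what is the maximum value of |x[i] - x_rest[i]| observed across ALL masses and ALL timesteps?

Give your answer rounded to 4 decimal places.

Step 0: x=[1.0000 5.0000 11.0000 12.0000] v=[2.0000 0.0000 0.0000 0.0000]
Step 1: x=[1.7500 5.5000 9.7500 12.5000] v=[3.0000 2.0000 -5.0000 2.0000]
Step 2: x=[2.6875 6.1250 8.1250 13.0625] v=[3.7500 2.5000 -6.5000 2.2500]
Step 3: x=[3.7344 6.3906 7.2344 13.1406] v=[4.1875 1.0625 -3.5625 0.3125]
Step 4: x=[4.6953 6.2031 7.6094 12.4922] v=[3.8437 -0.7499 1.4999 -2.5937]
Step 5: x=[5.2832 5.9903 8.8535 11.3731] v=[2.3515 -0.8514 4.9764 -4.4765]
Step 6: x=[5.2979 6.3165 10.0117 10.3741] v=[0.0586 1.3047 4.6328 -3.9961]
Max displacement = 2.2979

Answer: 2.2979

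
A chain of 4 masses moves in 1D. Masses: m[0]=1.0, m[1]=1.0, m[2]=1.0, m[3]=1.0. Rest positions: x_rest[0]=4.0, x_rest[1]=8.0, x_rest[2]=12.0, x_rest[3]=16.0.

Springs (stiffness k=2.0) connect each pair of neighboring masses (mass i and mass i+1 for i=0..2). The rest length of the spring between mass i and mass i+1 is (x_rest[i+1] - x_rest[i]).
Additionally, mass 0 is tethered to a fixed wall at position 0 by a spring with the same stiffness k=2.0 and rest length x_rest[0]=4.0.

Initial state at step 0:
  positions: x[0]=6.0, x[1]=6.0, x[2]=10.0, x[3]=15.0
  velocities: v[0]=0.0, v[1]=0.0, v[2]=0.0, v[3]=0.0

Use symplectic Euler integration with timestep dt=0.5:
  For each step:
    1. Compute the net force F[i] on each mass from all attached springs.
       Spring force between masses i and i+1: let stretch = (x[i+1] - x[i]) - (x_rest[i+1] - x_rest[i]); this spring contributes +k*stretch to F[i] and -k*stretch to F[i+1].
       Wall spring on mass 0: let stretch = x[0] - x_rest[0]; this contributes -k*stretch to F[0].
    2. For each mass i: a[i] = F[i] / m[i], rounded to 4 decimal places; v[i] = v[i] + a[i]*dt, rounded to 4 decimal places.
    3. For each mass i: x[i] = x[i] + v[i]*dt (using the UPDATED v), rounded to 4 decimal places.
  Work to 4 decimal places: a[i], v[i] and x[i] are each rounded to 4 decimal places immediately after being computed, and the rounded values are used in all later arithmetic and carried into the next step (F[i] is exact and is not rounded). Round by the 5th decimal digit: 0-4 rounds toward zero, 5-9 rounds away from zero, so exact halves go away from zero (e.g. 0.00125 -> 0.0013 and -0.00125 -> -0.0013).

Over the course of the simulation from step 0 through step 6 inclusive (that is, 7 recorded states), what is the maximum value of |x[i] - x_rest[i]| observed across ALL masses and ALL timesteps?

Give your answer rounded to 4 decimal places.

Step 0: x=[6.0000 6.0000 10.0000 15.0000] v=[0.0000 0.0000 0.0000 0.0000]
Step 1: x=[3.0000 8.0000 10.5000 14.5000] v=[-6.0000 4.0000 1.0000 -1.0000]
Step 2: x=[1.0000 8.7500 11.7500 14.0000] v=[-4.0000 1.5000 2.5000 -1.0000]
Step 3: x=[2.3750 7.1250 12.6250 14.3750] v=[2.7500 -3.2500 1.7500 0.7500]
Step 4: x=[4.9375 5.8750 11.6250 15.8750] v=[5.1250 -2.5000 -2.0000 3.0000]
Step 5: x=[5.5000 7.0313 9.8750 17.2500] v=[1.1250 2.3125 -3.5000 2.7500]
Step 6: x=[4.0782 8.8438 10.3907 16.9375] v=[-2.8437 3.6249 1.0313 -0.6250]
Max displacement = 3.0000

Answer: 3.0000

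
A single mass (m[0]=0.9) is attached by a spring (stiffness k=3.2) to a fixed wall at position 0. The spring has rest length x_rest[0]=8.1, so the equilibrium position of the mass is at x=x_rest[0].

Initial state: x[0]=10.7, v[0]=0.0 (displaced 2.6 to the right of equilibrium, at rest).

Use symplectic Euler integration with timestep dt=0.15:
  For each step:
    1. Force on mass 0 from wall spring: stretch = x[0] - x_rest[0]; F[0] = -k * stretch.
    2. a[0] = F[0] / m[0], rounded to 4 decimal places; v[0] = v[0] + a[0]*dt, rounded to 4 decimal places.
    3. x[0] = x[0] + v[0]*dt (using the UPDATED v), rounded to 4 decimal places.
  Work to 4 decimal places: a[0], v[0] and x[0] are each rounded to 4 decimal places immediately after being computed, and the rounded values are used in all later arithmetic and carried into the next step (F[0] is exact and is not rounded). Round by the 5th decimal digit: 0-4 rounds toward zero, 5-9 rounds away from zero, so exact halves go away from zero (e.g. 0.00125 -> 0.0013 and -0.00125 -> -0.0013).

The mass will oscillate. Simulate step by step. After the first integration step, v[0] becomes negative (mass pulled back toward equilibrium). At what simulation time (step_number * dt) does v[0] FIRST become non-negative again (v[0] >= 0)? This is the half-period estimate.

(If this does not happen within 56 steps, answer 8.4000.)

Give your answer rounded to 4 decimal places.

Answer: 1.8000

Derivation:
Step 0: x=[10.7000] v=[0.0000]
Step 1: x=[10.4920] v=[-1.3867]
Step 2: x=[10.0926] v=[-2.6624]
Step 3: x=[9.5338] v=[-3.7251]
Step 4: x=[8.8603] v=[-4.4898]
Step 5: x=[8.1260] v=[-4.8953]
Step 6: x=[7.3896] v=[-4.9092]
Step 7: x=[6.7101] v=[-4.5303]
Step 8: x=[6.1418] v=[-3.7890]
Step 9: x=[5.7301] v=[-2.7446]
Step 10: x=[5.5080] v=[-1.4807]
Step 11: x=[5.4933] v=[-0.0983]
Step 12: x=[5.6871] v=[1.2919]
First v>=0 after going negative at step 12, time=1.8000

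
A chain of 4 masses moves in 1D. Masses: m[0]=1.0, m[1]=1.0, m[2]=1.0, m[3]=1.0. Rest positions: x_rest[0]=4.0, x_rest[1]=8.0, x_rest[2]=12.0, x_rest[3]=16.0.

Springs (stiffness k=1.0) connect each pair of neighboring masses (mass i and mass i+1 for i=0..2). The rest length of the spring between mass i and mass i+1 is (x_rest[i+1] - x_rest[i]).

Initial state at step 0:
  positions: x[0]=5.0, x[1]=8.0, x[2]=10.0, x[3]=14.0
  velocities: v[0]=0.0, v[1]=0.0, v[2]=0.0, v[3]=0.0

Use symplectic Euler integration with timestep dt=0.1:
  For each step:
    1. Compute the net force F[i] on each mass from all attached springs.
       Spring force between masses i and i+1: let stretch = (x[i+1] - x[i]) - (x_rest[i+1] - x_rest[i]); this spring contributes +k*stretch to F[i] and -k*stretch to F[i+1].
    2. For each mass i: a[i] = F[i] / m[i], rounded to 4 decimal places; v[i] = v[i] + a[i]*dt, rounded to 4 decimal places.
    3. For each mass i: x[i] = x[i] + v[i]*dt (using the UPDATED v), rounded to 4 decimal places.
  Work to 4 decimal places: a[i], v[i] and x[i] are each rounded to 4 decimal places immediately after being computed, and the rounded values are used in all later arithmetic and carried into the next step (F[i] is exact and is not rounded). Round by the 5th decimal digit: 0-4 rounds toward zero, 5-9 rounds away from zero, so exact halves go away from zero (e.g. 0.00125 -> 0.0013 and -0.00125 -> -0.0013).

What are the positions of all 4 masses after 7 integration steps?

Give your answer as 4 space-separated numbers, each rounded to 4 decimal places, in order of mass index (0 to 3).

Answer: 4.7207 7.7556 10.5000 14.0239

Derivation:
Step 0: x=[5.0000 8.0000 10.0000 14.0000] v=[0.0000 0.0000 0.0000 0.0000]
Step 1: x=[4.9900 7.9900 10.0200 14.0000] v=[-0.1000 -0.1000 0.2000 0.0000]
Step 2: x=[4.9700 7.9703 10.0595 14.0002] v=[-0.2000 -0.1970 0.3950 0.0020]
Step 3: x=[4.9400 7.9415 10.1175 14.0010] v=[-0.3000 -0.2881 0.5802 0.0079]
Step 4: x=[4.9000 7.9044 10.1926 14.0030] v=[-0.3999 -0.3707 0.7510 0.0196]
Step 5: x=[4.8501 7.8602 10.2829 14.0069] v=[-0.4995 -0.4423 0.9032 0.0386]
Step 6: x=[4.7903 7.8101 10.3862 14.0135] v=[-0.5985 -0.5010 1.0333 0.0662]
Step 7: x=[4.7207 7.7556 10.5000 14.0239] v=[-0.6965 -0.5454 1.1384 0.1035]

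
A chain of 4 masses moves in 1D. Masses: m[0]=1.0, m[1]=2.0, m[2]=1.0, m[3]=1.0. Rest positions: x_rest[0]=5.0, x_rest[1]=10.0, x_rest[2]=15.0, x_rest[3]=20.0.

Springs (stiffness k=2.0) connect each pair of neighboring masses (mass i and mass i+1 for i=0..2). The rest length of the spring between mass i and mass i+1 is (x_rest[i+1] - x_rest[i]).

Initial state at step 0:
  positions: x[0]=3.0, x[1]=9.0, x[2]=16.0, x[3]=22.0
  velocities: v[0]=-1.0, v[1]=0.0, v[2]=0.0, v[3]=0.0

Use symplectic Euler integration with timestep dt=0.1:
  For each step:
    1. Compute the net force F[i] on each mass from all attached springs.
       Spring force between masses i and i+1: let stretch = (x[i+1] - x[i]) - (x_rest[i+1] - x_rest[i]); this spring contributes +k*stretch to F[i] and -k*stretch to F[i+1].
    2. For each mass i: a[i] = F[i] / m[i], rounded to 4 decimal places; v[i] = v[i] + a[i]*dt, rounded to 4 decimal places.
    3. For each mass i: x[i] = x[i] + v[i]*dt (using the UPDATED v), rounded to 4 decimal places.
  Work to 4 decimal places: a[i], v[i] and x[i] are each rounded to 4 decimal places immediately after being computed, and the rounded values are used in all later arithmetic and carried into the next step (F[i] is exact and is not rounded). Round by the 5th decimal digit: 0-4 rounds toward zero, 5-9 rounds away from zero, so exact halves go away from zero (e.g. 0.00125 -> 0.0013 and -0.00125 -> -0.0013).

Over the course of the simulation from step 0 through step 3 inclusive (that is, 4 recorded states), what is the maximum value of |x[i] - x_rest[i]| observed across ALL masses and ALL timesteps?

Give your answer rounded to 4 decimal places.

Answer: 2.1731

Derivation:
Step 0: x=[3.0000 9.0000 16.0000 22.0000] v=[-1.0000 0.0000 0.0000 0.0000]
Step 1: x=[2.9200 9.0100 15.9800 21.9800] v=[-0.8000 0.1000 -0.2000 -0.2000]
Step 2: x=[2.8618 9.0288 15.9406 21.9400] v=[-0.5820 0.1880 -0.3940 -0.4000]
Step 3: x=[2.8269 9.0551 15.8830 21.8800] v=[-0.3486 0.2625 -0.5765 -0.5999]
Max displacement = 2.1731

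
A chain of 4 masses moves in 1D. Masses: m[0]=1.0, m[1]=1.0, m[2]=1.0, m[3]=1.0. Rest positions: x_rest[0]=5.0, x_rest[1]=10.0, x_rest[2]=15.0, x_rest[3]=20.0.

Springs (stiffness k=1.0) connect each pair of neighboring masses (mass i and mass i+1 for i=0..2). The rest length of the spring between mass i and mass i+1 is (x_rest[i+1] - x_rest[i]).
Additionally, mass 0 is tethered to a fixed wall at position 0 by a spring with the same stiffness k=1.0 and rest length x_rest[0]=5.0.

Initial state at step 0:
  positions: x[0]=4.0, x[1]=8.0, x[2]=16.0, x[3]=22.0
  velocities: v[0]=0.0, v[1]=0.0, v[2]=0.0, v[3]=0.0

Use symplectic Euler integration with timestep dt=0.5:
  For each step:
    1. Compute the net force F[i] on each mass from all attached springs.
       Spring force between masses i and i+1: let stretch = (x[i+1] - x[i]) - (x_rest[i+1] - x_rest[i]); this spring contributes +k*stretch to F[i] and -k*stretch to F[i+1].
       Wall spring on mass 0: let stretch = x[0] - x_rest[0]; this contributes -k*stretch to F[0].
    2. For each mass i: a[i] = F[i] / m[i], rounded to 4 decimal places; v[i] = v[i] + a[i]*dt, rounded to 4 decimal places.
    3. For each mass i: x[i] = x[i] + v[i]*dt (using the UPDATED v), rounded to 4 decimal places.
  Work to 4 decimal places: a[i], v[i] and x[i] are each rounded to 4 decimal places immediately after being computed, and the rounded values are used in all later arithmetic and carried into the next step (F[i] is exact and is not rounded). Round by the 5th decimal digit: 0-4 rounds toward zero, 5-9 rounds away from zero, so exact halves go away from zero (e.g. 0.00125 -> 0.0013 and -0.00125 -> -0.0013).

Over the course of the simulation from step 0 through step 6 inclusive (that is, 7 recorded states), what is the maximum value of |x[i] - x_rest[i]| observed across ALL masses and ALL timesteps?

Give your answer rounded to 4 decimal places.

Step 0: x=[4.0000 8.0000 16.0000 22.0000] v=[0.0000 0.0000 0.0000 0.0000]
Step 1: x=[4.0000 9.0000 15.5000 21.7500] v=[0.0000 2.0000 -1.0000 -0.5000]
Step 2: x=[4.2500 10.3750 14.9375 21.1875] v=[0.5000 2.7500 -1.1250 -1.1250]
Step 3: x=[4.9688 11.3594 14.7969 20.3125] v=[1.4375 1.9688 -0.2813 -1.7500]
Step 4: x=[6.0430 11.6056 15.1758 19.3086] v=[2.1484 0.4923 0.7578 -2.0078]
Step 5: x=[6.9971 11.3537 15.6954 18.5215] v=[1.9082 -0.5039 1.0391 -1.5742]
Step 6: x=[7.2911 11.0980 15.8361 18.2779] v=[0.5880 -0.5114 0.2813 -0.4873]
Max displacement = 2.2911

Answer: 2.2911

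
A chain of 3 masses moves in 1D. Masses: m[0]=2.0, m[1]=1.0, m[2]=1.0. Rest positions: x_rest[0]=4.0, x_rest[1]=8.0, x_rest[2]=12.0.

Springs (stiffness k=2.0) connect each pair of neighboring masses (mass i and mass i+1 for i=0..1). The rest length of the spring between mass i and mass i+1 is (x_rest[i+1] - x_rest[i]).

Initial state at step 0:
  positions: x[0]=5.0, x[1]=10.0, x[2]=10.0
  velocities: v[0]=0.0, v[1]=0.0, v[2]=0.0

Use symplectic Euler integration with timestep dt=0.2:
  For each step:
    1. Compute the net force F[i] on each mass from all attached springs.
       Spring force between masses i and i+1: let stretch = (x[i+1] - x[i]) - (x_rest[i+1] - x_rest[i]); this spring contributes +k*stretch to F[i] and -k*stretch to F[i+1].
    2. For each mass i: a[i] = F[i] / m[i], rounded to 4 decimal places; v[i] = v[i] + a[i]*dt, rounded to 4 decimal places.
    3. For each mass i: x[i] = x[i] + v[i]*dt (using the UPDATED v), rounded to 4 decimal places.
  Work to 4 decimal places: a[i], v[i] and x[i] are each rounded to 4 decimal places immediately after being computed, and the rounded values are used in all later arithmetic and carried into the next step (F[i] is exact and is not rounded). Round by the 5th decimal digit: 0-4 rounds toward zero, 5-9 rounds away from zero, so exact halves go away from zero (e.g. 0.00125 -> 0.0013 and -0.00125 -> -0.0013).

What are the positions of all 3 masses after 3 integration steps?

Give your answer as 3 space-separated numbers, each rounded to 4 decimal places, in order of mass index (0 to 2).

Answer: 5.1564 8.0431 11.6440

Derivation:
Step 0: x=[5.0000 10.0000 10.0000] v=[0.0000 0.0000 0.0000]
Step 1: x=[5.0400 9.6000 10.3200] v=[0.2000 -2.0000 1.6000]
Step 2: x=[5.1024 8.8928 10.9024] v=[0.3120 -3.5360 2.9120]
Step 3: x=[5.1564 8.0431 11.6440] v=[0.2701 -4.2483 3.7082]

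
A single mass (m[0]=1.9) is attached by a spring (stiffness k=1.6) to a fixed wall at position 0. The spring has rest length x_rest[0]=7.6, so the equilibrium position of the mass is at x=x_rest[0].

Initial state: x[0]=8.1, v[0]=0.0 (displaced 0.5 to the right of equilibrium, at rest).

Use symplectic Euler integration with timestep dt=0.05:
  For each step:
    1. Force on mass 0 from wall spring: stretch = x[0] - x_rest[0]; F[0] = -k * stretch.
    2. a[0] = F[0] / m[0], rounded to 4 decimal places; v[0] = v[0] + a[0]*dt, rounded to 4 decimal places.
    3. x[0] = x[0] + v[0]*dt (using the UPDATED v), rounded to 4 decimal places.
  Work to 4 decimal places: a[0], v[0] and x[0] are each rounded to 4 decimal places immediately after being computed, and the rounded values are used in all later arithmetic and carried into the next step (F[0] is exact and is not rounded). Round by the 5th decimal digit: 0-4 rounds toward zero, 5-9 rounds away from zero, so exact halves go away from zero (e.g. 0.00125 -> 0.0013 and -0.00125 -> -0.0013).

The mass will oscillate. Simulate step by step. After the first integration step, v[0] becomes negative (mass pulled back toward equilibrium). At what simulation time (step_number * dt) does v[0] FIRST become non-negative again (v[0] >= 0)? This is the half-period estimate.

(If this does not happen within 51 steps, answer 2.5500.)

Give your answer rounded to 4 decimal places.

Answer: 2.5500

Derivation:
Step 0: x=[8.1000] v=[0.0000]
Step 1: x=[8.0989] v=[-0.0211]
Step 2: x=[8.0968] v=[-0.0421]
Step 3: x=[8.0937] v=[-0.0630]
Step 4: x=[8.0895] v=[-0.0838]
Step 5: x=[8.0843] v=[-0.1044]
Step 6: x=[8.0781] v=[-0.1248]
Step 7: x=[8.0709] v=[-0.1449]
Step 8: x=[8.0627] v=[-0.1647]
Step 9: x=[8.0535] v=[-0.1842]
Step 10: x=[8.0433] v=[-0.2033]
Step 11: x=[8.0322] v=[-0.2220]
Step 12: x=[8.0202] v=[-0.2402]
Step 13: x=[8.0073] v=[-0.2579]
Step 14: x=[7.9935] v=[-0.2751]
Step 15: x=[7.9789] v=[-0.2917]
Step 16: x=[7.9635] v=[-0.3077]
Step 17: x=[7.9474] v=[-0.3230]
Step 18: x=[7.9305] v=[-0.3376]
Step 19: x=[7.9129] v=[-0.3515]
Step 20: x=[7.8947] v=[-0.3647]
Step 21: x=[7.8758] v=[-0.3771]
Step 22: x=[7.8564] v=[-0.3887]
Step 23: x=[7.8364] v=[-0.3995]
Step 24: x=[7.8159] v=[-0.4095]
Step 25: x=[7.7950] v=[-0.4186]
Step 26: x=[7.7737] v=[-0.4268]
Step 27: x=[7.7520] v=[-0.4341]
Step 28: x=[7.7300] v=[-0.4405]
Step 29: x=[7.7077] v=[-0.4460]
Step 30: x=[7.6852] v=[-0.4505]
Step 31: x=[7.6625] v=[-0.4541]
Step 32: x=[7.6397] v=[-0.4567]
Step 33: x=[7.6168] v=[-0.4584]
Step 34: x=[7.5938] v=[-0.4591]
Step 35: x=[7.5709] v=[-0.4588]
Step 36: x=[7.5480] v=[-0.4576]
Step 37: x=[7.5252] v=[-0.4554]
Step 38: x=[7.5026] v=[-0.4523]
Step 39: x=[7.4802] v=[-0.4482]
Step 40: x=[7.4580] v=[-0.4432]
Step 41: x=[7.4361] v=[-0.4372]
Step 42: x=[7.4146] v=[-0.4303]
Step 43: x=[7.3935] v=[-0.4225]
Step 44: x=[7.3728] v=[-0.4138]
Step 45: x=[7.3526] v=[-0.4042]
Step 46: x=[7.3329] v=[-0.3938]
Step 47: x=[7.3138] v=[-0.3826]
Step 48: x=[7.2953] v=[-0.3706]
Step 49: x=[7.2774] v=[-0.3578]
Step 50: x=[7.2602] v=[-0.3442]
Step 51: x=[7.2437] v=[-0.3299]
v[0] did not become non-negative within 51 steps; using fallback time=2.5500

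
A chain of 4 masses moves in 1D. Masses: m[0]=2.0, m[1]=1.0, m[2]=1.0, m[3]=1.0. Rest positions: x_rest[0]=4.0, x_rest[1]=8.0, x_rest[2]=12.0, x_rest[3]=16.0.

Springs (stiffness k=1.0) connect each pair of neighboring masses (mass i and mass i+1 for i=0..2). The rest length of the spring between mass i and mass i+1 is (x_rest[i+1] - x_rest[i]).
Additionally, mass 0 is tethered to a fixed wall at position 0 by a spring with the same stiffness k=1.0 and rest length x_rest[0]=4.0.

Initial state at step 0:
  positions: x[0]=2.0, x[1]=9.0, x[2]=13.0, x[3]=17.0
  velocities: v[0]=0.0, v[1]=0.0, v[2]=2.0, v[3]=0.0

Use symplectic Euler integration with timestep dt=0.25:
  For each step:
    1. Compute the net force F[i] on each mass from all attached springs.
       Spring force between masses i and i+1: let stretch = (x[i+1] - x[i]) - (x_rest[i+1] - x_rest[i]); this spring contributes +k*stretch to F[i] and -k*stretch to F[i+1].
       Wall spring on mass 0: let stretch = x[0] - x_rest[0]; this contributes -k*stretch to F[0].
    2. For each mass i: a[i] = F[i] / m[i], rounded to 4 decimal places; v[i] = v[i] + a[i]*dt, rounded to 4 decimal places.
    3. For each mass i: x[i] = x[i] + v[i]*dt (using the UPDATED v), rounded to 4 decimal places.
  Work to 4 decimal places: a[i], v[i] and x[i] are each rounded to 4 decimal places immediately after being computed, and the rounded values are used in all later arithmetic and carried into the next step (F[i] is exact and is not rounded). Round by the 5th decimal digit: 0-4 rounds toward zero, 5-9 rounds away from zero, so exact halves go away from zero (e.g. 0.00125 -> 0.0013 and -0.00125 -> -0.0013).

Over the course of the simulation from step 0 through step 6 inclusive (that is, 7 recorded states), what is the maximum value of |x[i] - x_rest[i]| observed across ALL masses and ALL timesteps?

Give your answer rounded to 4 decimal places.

Answer: 2.2912

Derivation:
Step 0: x=[2.0000 9.0000 13.0000 17.0000] v=[0.0000 0.0000 2.0000 0.0000]
Step 1: x=[2.1563 8.8125 13.5000 17.0000] v=[0.6250 -0.7500 2.0000 0.0000]
Step 2: x=[2.4532 8.5020 13.9258 17.0313] v=[1.1875 -1.2422 1.7031 0.1250]
Step 3: x=[2.8625 8.1524 14.2067 17.1185] v=[1.6370 -1.3985 1.1235 0.3486]
Step 4: x=[3.3476 7.8506 14.2912 17.2737] v=[1.9404 -1.2074 0.3379 0.6207]
Step 5: x=[3.8688 7.6699 14.1596 17.4925] v=[2.0848 -0.7230 -0.5266 0.8751]
Step 6: x=[4.3879 7.6572 13.8307 17.7530] v=[2.0763 -0.0509 -1.3158 1.0419]
Max displacement = 2.2912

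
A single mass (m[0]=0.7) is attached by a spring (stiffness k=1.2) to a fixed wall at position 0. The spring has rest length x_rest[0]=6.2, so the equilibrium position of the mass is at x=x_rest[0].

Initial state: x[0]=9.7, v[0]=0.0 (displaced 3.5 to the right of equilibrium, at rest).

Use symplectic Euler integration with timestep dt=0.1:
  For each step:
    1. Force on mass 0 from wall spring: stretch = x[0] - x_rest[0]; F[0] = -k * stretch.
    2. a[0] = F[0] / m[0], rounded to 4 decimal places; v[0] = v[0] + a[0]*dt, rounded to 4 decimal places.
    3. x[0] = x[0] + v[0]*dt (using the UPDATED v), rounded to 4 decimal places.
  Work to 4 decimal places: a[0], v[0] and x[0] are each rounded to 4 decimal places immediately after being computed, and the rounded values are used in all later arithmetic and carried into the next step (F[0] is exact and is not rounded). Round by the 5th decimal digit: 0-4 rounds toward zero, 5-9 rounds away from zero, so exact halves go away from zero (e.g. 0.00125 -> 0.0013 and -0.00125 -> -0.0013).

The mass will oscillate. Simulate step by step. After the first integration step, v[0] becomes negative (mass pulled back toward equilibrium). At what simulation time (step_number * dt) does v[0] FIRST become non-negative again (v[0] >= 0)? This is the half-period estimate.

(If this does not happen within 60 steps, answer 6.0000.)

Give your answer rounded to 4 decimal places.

Answer: 2.4000

Derivation:
Step 0: x=[9.7000] v=[0.0000]
Step 1: x=[9.6400] v=[-0.6000]
Step 2: x=[9.5210] v=[-1.1897]
Step 3: x=[9.3451] v=[-1.7590]
Step 4: x=[9.1153] v=[-2.2982]
Step 5: x=[8.8355] v=[-2.7980]
Step 6: x=[8.5105] v=[-3.2498]
Step 7: x=[8.1459] v=[-3.6459]
Step 8: x=[7.7480] v=[-3.9795]
Step 9: x=[7.3235] v=[-4.2449]
Step 10: x=[6.8798] v=[-4.4375]
Step 11: x=[6.4244] v=[-4.5540]
Step 12: x=[5.9652] v=[-4.5925]
Step 13: x=[5.5100] v=[-4.5523]
Step 14: x=[5.0666] v=[-4.4340]
Step 15: x=[4.6426] v=[-4.2397]
Step 16: x=[4.2453] v=[-3.9727]
Step 17: x=[3.8815] v=[-3.6376]
Step 18: x=[3.5575] v=[-3.2401]
Step 19: x=[3.2788] v=[-2.7871]
Step 20: x=[3.0502] v=[-2.2863]
Step 21: x=[2.8756] v=[-1.7463]
Step 22: x=[2.7580] v=[-1.1764]
Step 23: x=[2.6994] v=[-0.5863]
Step 24: x=[2.7008] v=[0.0138]
First v>=0 after going negative at step 24, time=2.4000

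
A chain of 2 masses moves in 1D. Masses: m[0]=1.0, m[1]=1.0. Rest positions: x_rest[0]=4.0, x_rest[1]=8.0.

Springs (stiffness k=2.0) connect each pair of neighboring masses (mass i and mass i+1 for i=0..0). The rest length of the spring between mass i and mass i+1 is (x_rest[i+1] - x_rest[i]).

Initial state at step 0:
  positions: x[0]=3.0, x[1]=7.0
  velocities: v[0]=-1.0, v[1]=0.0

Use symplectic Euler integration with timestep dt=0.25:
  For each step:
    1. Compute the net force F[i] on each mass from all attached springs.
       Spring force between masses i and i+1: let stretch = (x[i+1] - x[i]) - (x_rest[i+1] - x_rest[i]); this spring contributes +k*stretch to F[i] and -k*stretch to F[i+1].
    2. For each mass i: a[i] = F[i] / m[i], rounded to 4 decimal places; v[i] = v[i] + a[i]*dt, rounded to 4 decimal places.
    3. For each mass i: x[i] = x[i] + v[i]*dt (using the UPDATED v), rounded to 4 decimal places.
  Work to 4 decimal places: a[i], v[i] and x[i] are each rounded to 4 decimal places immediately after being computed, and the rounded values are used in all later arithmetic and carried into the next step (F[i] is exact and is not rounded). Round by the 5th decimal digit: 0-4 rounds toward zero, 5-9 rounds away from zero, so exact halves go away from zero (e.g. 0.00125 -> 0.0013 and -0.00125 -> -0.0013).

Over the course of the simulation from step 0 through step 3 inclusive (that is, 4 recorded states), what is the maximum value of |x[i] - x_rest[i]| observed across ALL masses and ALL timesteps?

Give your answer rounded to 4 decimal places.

Step 0: x=[3.0000 7.0000] v=[-1.0000 0.0000]
Step 1: x=[2.7500 7.0000] v=[-1.0000 0.0000]
Step 2: x=[2.5313 6.9688] v=[-0.8750 -0.1250]
Step 3: x=[2.3672 6.8829] v=[-0.6563 -0.3438]
Max displacement = 1.6328

Answer: 1.6328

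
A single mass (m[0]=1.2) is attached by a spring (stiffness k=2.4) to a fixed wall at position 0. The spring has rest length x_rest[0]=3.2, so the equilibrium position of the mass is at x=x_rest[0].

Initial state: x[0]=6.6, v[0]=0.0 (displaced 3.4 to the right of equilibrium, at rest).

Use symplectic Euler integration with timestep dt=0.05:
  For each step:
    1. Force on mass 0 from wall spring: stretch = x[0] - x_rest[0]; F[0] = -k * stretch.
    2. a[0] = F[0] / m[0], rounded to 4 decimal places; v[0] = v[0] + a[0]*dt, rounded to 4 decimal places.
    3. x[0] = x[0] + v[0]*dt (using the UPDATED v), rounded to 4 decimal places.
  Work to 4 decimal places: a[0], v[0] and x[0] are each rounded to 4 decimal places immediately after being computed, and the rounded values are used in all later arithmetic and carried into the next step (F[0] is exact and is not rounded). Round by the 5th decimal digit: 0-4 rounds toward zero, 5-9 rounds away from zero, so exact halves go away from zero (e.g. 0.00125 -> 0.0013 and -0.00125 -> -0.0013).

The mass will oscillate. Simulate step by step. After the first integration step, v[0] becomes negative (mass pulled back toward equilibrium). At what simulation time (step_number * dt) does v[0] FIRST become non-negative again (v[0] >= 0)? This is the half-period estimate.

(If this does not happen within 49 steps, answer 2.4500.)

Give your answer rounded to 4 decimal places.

Step 0: x=[6.6000] v=[0.0000]
Step 1: x=[6.5830] v=[-0.3400]
Step 2: x=[6.5491] v=[-0.6783]
Step 3: x=[6.4984] v=[-1.0132]
Step 4: x=[6.4313] v=[-1.3430]
Step 5: x=[6.3480] v=[-1.6661]
Step 6: x=[6.2490] v=[-1.9809]
Step 7: x=[6.1347] v=[-2.2858]
Step 8: x=[6.0057] v=[-2.5793]
Step 9: x=[5.8627] v=[-2.8599]
Step 10: x=[5.7064] v=[-3.1262]
Step 11: x=[5.5376] v=[-3.3768]
Step 12: x=[5.3571] v=[-3.6106]
Step 13: x=[5.1658] v=[-3.8263]
Step 14: x=[4.9647] v=[-4.0229]
Step 15: x=[4.7547] v=[-4.1994]
Step 16: x=[4.5370] v=[-4.3549]
Step 17: x=[4.3126] v=[-4.4886]
Step 18: x=[4.0826] v=[-4.5999]
Step 19: x=[3.8482] v=[-4.6882]
Step 20: x=[3.6106] v=[-4.7530]
Step 21: x=[3.3709] v=[-4.7941]
Step 22: x=[3.1303] v=[-4.8112]
Step 23: x=[2.8901] v=[-4.8042]
Step 24: x=[2.6514] v=[-4.7732]
Step 25: x=[2.4155] v=[-4.7183]
Step 26: x=[2.1835] v=[-4.6399]
Step 27: x=[1.9566] v=[-4.5383]
Step 28: x=[1.7359] v=[-4.4140]
Step 29: x=[1.5225] v=[-4.2676]
Step 30: x=[1.3175] v=[-4.0999]
Step 31: x=[1.1219] v=[-3.9117]
Step 32: x=[0.9367] v=[-3.7039]
Step 33: x=[0.7628] v=[-3.4776]
Step 34: x=[0.6011] v=[-3.2339]
Step 35: x=[0.4524] v=[-2.9740]
Step 36: x=[0.3174] v=[-2.6992]
Step 37: x=[0.1969] v=[-2.4109]
Step 38: x=[0.0914] v=[-2.1106]
Step 39: x=[0.0014] v=[-1.7997]
Step 40: x=[-0.0726] v=[-1.4798]
Step 41: x=[-0.1302] v=[-1.1525]
Step 42: x=[-0.1712] v=[-0.8195]
Step 43: x=[-0.1953] v=[-0.4824]
Step 44: x=[-0.2024] v=[-0.1429]
Step 45: x=[-0.1925] v=[0.1973]
First v>=0 after going negative at step 45, time=2.2500

Answer: 2.2500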